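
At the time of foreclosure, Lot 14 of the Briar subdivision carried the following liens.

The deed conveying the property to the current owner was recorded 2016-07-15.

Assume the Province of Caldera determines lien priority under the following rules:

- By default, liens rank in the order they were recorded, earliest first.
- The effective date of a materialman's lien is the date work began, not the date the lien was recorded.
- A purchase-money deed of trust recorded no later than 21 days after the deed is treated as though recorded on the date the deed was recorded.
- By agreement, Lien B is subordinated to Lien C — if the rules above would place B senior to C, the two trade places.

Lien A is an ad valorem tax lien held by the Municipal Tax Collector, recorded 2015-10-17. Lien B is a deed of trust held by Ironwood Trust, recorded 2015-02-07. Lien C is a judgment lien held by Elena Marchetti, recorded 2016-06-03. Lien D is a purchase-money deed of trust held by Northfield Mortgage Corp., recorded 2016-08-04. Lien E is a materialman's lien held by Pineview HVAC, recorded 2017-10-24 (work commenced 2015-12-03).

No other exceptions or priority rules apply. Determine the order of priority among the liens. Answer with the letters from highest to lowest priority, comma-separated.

C, A, E, B, D

Adjusting effective dates: D relates back to the deed date 2016-07-15; E relates back to 2015-12-03 (work commenced).
Sorted by effective date: B (2015-02-07), A (2015-10-17), E (2015-12-03), C (2016-06-03), D (2016-07-15).
The subordination applies — B was senior to C — so B and C swap.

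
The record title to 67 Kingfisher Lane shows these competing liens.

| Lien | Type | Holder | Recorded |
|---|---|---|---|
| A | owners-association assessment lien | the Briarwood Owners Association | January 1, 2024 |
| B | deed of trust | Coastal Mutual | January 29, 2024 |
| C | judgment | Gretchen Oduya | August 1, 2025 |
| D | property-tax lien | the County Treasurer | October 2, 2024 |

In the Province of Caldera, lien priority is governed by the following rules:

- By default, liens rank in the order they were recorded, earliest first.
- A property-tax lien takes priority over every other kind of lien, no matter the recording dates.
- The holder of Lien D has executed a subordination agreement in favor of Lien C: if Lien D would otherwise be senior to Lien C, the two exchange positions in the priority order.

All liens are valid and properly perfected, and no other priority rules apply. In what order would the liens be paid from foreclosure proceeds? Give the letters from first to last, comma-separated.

C, A, B, D

As a property-tax lien, D is senior to every other lien.
Remaining liens by effective date: A (January 1, 2024), B (January 29, 2024), C (August 1, 2025).
Because D would otherwise rank above C, the subordination swaps them.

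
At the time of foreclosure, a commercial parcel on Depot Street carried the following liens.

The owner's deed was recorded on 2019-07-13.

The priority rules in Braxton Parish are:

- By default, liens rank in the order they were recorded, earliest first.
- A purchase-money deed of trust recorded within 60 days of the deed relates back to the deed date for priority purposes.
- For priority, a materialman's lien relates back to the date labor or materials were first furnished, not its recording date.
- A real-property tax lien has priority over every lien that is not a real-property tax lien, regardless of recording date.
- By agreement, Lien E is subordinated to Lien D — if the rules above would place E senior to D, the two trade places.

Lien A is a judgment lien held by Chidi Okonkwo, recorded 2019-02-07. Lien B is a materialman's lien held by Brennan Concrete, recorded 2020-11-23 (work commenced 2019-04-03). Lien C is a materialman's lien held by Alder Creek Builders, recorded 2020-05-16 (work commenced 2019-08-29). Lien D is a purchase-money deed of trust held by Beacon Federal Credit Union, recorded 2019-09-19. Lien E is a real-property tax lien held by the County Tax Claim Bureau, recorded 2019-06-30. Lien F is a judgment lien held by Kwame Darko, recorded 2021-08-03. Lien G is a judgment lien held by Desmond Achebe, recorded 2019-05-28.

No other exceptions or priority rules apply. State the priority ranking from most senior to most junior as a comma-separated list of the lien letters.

D, A, B, G, C, E, F

Effective dates after the stated exceptions: B relates back to 2019-04-03 (work commenced); C's effective date is 2019-08-29, when work began; D was recorded 68 days after the deed, outside the 60-day window, so it keeps its recording date.
E is a real-property tax lien, so it outranks all other liens regardless of date.
The other liens, earliest effective date first: A (2019-02-07), B (2019-04-03), G (2019-05-28), C (2019-08-29), D (2019-09-19), F (2021-08-03).
E is senior to D before the subordination, so the two trade places.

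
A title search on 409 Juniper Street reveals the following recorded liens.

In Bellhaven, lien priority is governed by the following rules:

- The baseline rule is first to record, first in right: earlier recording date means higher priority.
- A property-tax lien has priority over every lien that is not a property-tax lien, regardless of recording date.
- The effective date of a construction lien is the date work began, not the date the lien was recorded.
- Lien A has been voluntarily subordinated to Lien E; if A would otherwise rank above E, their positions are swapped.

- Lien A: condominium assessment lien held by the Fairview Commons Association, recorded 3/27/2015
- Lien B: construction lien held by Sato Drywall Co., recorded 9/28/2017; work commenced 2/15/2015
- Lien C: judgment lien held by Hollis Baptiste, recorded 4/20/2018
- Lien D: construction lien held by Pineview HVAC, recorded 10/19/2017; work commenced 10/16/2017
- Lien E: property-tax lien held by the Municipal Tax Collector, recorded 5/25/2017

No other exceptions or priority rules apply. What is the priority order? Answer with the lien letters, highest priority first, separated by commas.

E, B, A, D, C

First, effective dates: B relates back to 2/15/2015 (work commenced); D relates back to 10/16/2017 (work commenced).
As a property-tax lien, E is senior to every other lien.
Among the remaining liens, by effective date: B (2/15/2015), A (3/27/2015), D (10/16/2017), C (4/20/2018).
A already ranks below E; the subordination has no effect.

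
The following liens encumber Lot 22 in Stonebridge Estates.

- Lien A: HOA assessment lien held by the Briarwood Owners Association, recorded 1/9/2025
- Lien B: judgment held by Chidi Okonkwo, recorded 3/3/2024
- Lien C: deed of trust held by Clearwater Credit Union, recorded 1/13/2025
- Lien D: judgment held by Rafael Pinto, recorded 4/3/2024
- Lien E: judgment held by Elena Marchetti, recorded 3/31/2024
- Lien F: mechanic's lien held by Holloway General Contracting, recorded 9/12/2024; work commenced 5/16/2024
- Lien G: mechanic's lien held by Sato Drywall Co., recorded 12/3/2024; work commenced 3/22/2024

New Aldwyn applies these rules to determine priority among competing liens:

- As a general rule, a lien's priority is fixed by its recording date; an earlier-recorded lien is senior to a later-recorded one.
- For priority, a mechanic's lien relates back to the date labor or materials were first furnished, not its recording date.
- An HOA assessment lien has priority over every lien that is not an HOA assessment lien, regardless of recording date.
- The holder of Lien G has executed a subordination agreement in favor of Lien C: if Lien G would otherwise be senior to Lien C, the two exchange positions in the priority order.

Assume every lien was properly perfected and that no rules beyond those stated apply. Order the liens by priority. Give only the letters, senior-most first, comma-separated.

Effective dates after the stated exceptions: F's effective date is 5/16/2024, when work began; G's effective date is 3/22/2024, when work began.
As an HOA assessment lien, A is senior to every other lien.
Ordering the rest by effective date: B (3/3/2024), G (3/22/2024), E (3/31/2024), D (4/3/2024), F (5/16/2024), C (1/13/2025).
G would otherwise be senior to C, so under the subordination agreement G and C exchange positions.

A, B, C, E, D, F, G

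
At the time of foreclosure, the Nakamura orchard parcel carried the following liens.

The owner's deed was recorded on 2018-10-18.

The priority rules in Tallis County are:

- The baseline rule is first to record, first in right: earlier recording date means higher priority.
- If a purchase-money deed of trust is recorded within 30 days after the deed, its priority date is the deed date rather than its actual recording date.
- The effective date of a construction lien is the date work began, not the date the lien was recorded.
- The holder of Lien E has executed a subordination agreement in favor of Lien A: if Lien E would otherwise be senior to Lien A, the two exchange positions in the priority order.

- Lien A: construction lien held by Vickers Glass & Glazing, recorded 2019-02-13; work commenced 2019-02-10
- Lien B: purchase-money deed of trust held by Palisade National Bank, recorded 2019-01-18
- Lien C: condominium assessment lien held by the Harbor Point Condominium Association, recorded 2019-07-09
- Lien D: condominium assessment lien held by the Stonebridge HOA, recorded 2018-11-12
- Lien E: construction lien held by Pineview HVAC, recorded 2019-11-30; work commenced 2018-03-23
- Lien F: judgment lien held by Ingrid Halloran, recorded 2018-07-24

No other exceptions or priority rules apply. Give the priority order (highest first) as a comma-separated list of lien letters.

First, effective dates: A is treated as recorded 2019-02-10, the work-commencement date; B missed the 30-day window (92 days after the deed), so its recording date stands; E relates back to 2018-03-23 (work commenced).
By effective date, earliest first: E (2018-03-23), F (2018-07-24), D (2018-11-12), B (2019-01-18), A (2019-02-10), C (2019-07-09).
The subordination applies — E was senior to A — so E and A swap.

A, F, D, B, E, C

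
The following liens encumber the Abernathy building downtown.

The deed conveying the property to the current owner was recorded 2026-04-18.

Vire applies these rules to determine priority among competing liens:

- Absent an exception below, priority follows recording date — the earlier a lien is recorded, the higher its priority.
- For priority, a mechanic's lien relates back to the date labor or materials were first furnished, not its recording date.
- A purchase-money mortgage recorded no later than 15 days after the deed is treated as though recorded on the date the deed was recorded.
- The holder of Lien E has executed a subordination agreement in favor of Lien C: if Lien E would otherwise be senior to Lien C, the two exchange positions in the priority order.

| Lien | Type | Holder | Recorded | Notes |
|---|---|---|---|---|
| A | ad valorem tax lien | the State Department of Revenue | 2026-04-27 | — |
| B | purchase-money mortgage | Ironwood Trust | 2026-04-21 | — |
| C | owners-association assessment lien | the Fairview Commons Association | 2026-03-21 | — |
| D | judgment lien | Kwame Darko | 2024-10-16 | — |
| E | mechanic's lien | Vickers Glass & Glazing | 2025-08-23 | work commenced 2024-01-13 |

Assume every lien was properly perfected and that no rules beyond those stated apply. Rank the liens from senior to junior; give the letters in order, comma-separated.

C, D, E, B, A

Adjusting effective dates: B relates back to the deed date 2026-04-18; E is treated as recorded 2024-01-13, the work-commencement date.
By effective date: E (2024-01-13), D (2024-10-16), C (2026-03-21), B (2026-04-18), A (2026-04-27).
Because E would otherwise rank above C, the subordination swaps them.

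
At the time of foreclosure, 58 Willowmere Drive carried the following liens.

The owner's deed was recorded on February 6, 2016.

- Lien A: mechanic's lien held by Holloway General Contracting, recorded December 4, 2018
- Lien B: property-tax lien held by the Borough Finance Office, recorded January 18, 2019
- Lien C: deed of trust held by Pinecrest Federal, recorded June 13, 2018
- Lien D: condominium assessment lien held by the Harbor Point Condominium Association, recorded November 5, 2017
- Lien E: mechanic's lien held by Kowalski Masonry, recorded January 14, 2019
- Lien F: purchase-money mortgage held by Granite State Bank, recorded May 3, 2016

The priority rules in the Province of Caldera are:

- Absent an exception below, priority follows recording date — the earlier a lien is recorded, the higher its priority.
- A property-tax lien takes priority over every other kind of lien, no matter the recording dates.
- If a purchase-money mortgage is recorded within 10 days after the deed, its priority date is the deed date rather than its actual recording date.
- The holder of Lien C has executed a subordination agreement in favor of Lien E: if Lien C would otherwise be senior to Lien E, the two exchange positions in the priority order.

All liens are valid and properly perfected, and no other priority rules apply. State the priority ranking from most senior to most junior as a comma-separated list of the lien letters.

Effective dates: F missed the 10-day window (87 days after the deed), so its recording date stands.
B, as a property-tax lien, has superpriority and ranks first.
Remaining liens by effective date: F (May 3, 2016), D (November 5, 2017), C (June 13, 2018), A (December 4, 2018), E (January 14, 2019).
C would otherwise be senior to E, so under the subordination agreement C and E exchange positions.

B, F, D, E, A, C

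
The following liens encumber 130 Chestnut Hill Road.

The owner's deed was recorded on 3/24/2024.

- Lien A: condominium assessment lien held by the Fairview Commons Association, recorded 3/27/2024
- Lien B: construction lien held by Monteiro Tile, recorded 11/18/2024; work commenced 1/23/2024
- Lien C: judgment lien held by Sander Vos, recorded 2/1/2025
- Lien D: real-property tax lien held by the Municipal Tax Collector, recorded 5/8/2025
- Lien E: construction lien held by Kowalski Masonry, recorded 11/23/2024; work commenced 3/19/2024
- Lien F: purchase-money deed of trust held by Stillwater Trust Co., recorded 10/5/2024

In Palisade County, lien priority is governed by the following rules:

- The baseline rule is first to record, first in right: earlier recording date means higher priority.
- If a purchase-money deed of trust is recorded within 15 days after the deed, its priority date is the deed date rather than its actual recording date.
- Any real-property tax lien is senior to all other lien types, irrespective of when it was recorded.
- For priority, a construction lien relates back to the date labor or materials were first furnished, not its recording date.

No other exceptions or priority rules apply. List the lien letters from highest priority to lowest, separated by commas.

D, B, E, A, F, C

Adjusting effective dates: B is treated as recorded 1/23/2024, the work-commencement date; E is treated as recorded 3/19/2024, the work-commencement date; F was recorded 195 days after the deed — beyond 15 days — so no relation-back applies.
D, as a real-property tax lien, has superpriority and ranks first.
Among the remaining liens, by effective date: B (1/23/2024), E (3/19/2024), A (3/27/2024), F (10/5/2024), C (2/1/2025).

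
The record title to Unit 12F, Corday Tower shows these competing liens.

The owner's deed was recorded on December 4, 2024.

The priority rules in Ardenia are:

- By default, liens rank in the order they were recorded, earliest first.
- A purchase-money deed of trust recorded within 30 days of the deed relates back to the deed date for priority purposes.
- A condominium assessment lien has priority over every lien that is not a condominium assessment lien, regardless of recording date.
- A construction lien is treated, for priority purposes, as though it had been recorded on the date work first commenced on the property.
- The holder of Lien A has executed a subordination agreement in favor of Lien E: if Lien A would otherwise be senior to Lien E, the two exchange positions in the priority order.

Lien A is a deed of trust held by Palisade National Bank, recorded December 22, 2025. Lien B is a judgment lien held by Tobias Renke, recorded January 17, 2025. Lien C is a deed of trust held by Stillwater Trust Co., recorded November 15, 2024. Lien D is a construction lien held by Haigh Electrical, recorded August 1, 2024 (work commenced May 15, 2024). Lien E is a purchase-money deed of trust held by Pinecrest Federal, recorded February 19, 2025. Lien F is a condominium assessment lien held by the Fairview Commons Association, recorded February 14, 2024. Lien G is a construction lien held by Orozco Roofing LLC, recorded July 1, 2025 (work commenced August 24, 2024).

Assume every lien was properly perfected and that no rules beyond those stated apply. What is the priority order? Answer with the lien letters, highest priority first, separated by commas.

F, D, G, C, B, E, A

Adjusting effective dates: D is treated as recorded May 15, 2024, the work-commencement date; E was recorded 77 days after the deed — beyond 30 days — so no relation-back applies; G's effective date is August 24, 2024, when work began.
F is a condominium assessment lien and takes priority over every other lien.
Among the remaining liens, by effective date: D (May 15, 2024), G (August 24, 2024), C (November 15, 2024), B (January 17, 2025), E (February 19, 2025), A (December 22, 2025).
A is already junior to E, so the subordination agreement changes nothing.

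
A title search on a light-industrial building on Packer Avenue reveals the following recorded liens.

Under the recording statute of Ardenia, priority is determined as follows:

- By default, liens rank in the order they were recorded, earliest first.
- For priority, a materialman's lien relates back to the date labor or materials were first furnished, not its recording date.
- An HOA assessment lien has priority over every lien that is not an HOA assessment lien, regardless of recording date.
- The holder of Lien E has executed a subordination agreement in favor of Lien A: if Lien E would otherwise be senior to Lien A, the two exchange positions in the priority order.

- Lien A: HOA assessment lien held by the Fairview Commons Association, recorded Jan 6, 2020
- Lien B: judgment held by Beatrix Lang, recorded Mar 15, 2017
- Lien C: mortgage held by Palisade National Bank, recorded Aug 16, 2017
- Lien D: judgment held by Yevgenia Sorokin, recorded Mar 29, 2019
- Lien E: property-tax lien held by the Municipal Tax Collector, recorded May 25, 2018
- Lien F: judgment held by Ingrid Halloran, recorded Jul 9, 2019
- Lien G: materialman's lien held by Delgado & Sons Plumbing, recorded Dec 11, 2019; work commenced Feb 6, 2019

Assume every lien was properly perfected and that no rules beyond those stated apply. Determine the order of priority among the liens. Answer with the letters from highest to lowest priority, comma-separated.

A, B, C, E, G, D, F

Effective dates: G's effective date is Feb 6, 2019, when work began.
A is an HOA assessment lien and takes priority over every other lien.
Remaining liens by effective date: B (Mar 15, 2017), C (Aug 16, 2017), E (May 25, 2018), G (Feb 6, 2019), D (Mar 29, 2019), F (Jul 9, 2019).
E already ranks below A; the subordination has no effect.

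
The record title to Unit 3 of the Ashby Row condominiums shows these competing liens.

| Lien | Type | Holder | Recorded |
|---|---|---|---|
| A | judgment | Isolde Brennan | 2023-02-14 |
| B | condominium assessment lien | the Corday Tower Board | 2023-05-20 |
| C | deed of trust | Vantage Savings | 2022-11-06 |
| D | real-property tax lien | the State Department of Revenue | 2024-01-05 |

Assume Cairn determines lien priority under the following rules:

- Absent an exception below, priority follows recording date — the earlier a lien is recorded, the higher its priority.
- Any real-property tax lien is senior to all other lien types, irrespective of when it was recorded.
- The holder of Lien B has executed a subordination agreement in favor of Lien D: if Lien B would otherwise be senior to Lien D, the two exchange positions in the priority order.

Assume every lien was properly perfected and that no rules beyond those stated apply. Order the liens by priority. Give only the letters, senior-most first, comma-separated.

D, C, A, B

D is a real-property tax lien and takes priority over every other lien.
Ordering the rest by effective date: C (2022-11-06), A (2023-02-14), B (2023-05-20).
B already ranks below D; the subordination has no effect.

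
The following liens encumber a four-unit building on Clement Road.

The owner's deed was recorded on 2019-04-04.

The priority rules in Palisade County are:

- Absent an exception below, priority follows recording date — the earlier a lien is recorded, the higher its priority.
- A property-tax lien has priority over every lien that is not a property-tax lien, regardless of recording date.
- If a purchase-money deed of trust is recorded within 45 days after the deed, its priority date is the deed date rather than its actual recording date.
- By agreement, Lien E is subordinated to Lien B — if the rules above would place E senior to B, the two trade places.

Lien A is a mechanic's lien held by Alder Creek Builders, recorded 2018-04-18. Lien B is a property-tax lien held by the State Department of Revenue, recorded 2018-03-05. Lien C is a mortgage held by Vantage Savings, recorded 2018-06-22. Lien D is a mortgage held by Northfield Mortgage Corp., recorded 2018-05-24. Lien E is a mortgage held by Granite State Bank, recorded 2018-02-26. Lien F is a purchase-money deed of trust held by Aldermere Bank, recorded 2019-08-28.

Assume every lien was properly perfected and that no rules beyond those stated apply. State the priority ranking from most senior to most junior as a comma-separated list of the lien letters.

Adjusting effective dates: F was recorded 146 days after the deed, outside the 45-day window, so it keeps its recording date.
B is a property-tax lien, so it outranks all other liens regardless of date.
Remaining liens by effective date: E (2018-02-26), A (2018-04-18), D (2018-05-24), C (2018-06-22), F (2019-08-28).
E is already junior to B, so the subordination agreement changes nothing.

B, E, A, D, C, F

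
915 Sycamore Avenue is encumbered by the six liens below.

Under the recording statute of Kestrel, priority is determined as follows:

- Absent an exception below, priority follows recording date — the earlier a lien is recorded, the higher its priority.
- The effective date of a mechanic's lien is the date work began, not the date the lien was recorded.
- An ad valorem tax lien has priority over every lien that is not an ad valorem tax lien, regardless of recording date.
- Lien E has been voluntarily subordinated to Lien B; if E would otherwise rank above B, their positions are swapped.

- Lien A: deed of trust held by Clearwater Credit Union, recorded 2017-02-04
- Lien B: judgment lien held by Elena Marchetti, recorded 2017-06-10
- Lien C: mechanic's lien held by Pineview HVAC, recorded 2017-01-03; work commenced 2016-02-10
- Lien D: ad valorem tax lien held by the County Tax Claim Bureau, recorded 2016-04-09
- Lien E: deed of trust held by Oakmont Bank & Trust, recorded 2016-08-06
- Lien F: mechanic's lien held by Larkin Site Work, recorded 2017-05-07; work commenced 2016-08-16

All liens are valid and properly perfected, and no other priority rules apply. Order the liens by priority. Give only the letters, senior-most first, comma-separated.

Effective dates after the stated exceptions: C is treated as recorded 2016-02-10, the work-commencement date; F is treated as recorded 2016-08-16, the work-commencement date.
As an ad valorem tax lien, D is senior to every other lien.
Among the remaining liens, by effective date: C (2016-02-10), E (2016-08-06), F (2016-08-16), A (2017-02-04), B (2017-06-10).
E is senior to B before the subordination, so the two trade places.

D, C, B, F, A, E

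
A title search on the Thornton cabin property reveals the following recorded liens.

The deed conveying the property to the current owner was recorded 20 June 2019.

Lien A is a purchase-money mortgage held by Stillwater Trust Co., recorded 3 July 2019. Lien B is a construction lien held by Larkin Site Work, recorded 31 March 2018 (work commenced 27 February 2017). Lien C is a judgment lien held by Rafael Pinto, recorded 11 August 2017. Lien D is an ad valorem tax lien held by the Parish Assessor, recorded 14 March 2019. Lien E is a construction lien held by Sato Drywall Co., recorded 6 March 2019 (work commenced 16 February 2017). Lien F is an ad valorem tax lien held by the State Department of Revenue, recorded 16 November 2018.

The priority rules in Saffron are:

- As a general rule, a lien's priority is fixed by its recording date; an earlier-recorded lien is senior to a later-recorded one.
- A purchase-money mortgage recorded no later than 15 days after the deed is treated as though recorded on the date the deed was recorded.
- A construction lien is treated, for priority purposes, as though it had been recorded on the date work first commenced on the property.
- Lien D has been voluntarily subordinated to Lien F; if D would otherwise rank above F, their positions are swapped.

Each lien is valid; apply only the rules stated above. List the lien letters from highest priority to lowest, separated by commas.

First, effective dates: A was recorded within the 15-day window, so its effective date is the deed date 20 June 2019; B's effective date is 27 February 2017, when work began; E is treated as recorded 16 February 2017, the work-commencement date.
By effective date, earliest first: E (16 February 2017), B (27 February 2017), C (11 August 2017), F (16 November 2018), D (14 March 2019), A (20 June 2019).
D is already junior to F, so the subordination agreement changes nothing.

E, B, C, F, D, A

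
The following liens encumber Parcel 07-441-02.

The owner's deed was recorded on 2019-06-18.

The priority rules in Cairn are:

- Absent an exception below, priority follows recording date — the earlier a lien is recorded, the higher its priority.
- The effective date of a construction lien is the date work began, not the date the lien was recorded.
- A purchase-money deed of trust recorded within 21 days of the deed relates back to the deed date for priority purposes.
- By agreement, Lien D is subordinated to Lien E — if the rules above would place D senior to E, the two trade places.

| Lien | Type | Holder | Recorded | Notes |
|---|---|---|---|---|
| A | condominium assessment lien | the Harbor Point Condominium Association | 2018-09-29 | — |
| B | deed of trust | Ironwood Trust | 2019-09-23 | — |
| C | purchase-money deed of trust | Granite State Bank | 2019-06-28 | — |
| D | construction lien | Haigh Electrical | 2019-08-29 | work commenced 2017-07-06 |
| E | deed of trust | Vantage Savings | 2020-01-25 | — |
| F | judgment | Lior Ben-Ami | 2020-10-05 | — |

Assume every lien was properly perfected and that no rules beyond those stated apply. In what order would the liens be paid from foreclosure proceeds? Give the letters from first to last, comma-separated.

E, A, C, B, D, F

Effective dates after the stated exceptions: C relates back to the deed date 2019-06-18; D's effective date is 2017-07-06, when work began.
Sorted by effective date: D (2017-07-06), A (2018-09-29), C (2019-06-18), B (2019-09-23), E (2020-01-25), F (2020-10-05).
D would otherwise be senior to E, so under the subordination agreement D and E exchange positions.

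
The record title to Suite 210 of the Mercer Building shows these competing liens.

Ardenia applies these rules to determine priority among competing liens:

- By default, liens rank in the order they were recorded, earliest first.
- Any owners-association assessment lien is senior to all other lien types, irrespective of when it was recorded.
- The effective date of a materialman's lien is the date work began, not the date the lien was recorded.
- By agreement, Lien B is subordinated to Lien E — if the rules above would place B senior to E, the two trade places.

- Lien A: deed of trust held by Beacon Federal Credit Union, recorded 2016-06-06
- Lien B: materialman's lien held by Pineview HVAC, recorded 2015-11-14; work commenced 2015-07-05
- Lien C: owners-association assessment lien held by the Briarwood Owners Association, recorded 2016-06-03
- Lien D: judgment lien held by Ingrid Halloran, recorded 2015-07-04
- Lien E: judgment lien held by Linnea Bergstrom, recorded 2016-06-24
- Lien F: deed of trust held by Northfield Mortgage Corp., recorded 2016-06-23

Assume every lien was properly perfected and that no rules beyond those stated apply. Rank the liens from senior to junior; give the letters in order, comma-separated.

C, D, E, A, F, B

Effective dates after the stated exceptions: B's effective date is 2015-07-05, when work began.
C is an owners-association assessment lien, so it outranks all other liens regardless of date.
Ordering the rest by effective date: D (2015-07-04), B (2015-07-05), A (2016-06-06), F (2016-06-23), E (2016-06-24).
B is senior to E before the subordination, so the two trade places.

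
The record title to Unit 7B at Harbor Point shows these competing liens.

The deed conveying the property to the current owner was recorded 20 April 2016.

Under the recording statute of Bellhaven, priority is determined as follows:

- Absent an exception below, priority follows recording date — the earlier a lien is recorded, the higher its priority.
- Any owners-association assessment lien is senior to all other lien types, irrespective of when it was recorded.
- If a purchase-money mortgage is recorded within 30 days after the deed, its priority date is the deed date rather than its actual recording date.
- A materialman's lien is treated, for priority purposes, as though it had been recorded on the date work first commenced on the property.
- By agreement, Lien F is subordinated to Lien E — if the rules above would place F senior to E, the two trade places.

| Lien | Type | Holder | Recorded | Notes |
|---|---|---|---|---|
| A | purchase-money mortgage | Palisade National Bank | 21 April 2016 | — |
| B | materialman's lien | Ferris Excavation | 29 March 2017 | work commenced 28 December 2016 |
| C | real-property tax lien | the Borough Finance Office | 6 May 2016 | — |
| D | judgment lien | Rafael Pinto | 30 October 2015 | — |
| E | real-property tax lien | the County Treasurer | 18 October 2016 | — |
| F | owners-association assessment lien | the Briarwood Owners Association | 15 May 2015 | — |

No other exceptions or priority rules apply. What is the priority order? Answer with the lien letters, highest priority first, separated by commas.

E, D, A, C, F, B

Adjusting effective dates: A relates back to the deed date 20 April 2016; B relates back to 28 December 2016 (work commenced).
F is an owners-association assessment lien and takes priority over every other lien.
The other liens, earliest effective date first: D (30 October 2015), A (20 April 2016), C (6 May 2016), E (18 October 2016), B (28 December 2016).
F would otherwise be senior to E, so under the subordination agreement F and E exchange positions.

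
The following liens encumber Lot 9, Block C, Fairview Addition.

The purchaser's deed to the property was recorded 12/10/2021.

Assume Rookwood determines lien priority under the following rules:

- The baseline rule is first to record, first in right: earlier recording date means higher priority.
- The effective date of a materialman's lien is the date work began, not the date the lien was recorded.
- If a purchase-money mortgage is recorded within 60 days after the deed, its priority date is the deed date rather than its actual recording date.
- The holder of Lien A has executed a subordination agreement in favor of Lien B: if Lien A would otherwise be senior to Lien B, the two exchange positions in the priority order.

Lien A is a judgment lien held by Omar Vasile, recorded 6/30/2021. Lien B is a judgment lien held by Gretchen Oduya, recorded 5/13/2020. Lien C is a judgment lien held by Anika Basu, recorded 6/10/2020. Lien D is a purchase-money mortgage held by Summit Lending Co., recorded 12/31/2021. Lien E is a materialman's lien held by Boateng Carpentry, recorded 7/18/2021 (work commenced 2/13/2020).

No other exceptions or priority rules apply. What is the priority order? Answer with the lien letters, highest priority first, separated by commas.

E, B, C, A, D

Effective dates after the stated exceptions: D relates back to the deed date 12/10/2021; E's effective date is 2/13/2020, when work began.
Sorted by effective date: E (2/13/2020), B (5/13/2020), C (6/10/2020), A (6/30/2021), D (12/10/2021).
Since A is not senior to B, the subordination leaves the order unchanged.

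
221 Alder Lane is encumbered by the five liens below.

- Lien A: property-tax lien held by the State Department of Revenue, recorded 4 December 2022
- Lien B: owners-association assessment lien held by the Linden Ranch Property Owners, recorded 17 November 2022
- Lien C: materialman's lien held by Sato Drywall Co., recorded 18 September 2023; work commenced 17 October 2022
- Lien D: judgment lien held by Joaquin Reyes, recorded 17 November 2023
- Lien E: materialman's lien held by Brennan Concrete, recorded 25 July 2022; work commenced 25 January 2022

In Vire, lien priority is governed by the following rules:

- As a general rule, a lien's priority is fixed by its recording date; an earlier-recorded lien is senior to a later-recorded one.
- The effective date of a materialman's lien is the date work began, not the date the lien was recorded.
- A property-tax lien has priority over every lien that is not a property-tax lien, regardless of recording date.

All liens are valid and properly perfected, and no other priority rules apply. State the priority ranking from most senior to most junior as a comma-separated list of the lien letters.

A, E, C, B, D

Effective dates: C relates back to 17 October 2022 (work commenced); E's effective date is 25 January 2022, when work began.
As a property-tax lien, A is senior to every other lien.
Remaining liens by effective date: E (25 January 2022), C (17 October 2022), B (17 November 2022), D (17 November 2023).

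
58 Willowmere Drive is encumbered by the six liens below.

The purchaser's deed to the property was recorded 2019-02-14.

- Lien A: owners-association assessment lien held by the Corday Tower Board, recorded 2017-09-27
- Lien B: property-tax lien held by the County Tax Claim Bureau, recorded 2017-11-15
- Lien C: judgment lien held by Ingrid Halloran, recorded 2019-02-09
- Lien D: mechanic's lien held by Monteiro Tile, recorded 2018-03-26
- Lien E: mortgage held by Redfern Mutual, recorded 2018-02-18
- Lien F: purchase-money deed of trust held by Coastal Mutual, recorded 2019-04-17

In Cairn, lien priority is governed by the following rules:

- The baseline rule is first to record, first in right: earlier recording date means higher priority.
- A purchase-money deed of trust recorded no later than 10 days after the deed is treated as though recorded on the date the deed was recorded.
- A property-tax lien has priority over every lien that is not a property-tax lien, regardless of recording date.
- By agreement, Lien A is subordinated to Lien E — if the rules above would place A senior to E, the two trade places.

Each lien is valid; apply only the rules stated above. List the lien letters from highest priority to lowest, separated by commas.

First, effective dates: F missed the 10-day window (62 days after the deed), so its recording date stands.
B, as a property-tax lien, has superpriority and ranks first.
Ordering the rest by effective date: A (2017-09-27), E (2018-02-18), D (2018-03-26), C (2019-02-09), F (2019-04-17).
A would otherwise be senior to E, so under the subordination agreement A and E exchange positions.

B, E, A, D, C, F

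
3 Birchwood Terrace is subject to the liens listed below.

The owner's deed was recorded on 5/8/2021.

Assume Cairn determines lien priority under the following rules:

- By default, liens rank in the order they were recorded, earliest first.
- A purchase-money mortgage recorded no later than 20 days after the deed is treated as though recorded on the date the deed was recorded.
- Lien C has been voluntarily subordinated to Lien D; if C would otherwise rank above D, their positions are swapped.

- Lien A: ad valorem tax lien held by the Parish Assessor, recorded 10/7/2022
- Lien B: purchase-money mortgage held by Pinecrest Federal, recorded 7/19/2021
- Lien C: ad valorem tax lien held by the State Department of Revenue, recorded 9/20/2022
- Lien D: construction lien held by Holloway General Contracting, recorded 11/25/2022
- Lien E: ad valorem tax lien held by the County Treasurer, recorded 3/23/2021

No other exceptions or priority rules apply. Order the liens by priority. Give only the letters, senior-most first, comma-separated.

E, B, D, A, C

Adjusting effective dates: B missed the 20-day window (72 days after the deed), so its recording date stands.
By effective date: E (3/23/2021), B (7/19/2021), C (9/20/2022), A (10/7/2022), D (11/25/2022).
C is senior to D before the subordination, so the two trade places.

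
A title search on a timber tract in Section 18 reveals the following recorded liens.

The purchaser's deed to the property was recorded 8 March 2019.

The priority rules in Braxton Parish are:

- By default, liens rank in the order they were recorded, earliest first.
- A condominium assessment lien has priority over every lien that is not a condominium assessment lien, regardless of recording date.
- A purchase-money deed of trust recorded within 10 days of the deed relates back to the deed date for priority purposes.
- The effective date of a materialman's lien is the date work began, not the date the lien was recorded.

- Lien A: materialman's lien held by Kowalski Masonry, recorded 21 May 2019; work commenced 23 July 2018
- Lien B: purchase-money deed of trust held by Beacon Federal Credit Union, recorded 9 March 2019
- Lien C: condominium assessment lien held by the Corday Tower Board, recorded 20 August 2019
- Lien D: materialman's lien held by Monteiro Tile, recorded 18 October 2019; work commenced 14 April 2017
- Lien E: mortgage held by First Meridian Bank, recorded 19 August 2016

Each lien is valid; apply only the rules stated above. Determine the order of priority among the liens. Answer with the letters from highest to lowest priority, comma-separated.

C, E, D, A, B

First, effective dates: A is treated as recorded 23 July 2018, the work-commencement date; B's effective date is the deed date, 8 March 2019; D's effective date is 14 April 2017, when work began.
C, as a condominium assessment lien, has superpriority and ranks first.
Among the remaining liens, by effective date: E (19 August 2016), D (14 April 2017), A (23 July 2018), B (8 March 2019).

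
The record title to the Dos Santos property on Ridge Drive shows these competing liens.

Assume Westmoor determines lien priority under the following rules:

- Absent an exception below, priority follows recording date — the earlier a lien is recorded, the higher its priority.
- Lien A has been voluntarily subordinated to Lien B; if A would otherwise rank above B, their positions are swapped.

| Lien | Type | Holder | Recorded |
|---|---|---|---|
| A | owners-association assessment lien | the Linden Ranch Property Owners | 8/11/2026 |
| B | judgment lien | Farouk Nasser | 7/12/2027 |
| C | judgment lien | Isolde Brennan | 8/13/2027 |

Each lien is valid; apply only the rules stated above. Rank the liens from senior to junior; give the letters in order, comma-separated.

B, A, C

Sorted by effective date: A (8/11/2026), B (7/12/2027), C (8/13/2027).
A would otherwise be senior to B, so under the subordination agreement A and B exchange positions.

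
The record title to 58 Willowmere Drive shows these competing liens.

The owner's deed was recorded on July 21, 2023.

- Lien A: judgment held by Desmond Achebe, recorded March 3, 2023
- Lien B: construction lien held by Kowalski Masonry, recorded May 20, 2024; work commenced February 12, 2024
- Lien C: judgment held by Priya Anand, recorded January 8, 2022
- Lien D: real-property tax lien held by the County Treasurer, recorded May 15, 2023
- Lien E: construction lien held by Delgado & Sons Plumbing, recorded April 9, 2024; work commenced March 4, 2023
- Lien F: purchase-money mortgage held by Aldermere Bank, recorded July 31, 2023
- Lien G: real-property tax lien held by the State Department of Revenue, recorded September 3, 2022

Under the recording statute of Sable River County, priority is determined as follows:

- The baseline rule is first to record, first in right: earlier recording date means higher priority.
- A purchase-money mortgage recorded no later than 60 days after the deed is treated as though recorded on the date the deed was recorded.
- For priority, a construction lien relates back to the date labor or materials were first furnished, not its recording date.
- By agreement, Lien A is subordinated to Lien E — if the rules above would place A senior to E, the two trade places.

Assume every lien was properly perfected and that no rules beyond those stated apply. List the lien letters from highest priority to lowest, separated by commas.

Effective dates: B is treated as recorded February 12, 2024, the work-commencement date; E's effective date is March 4, 2023, when work began; F relates back to the deed date July 21, 2023.
By effective date, earliest first: C (January 8, 2022), G (September 3, 2022), A (March 3, 2023), E (March 4, 2023), D (May 15, 2023), F (July 21, 2023), B (February 12, 2024).
A would otherwise be senior to E, so under the subordination agreement A and E exchange positions.

C, G, E, A, D, F, B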